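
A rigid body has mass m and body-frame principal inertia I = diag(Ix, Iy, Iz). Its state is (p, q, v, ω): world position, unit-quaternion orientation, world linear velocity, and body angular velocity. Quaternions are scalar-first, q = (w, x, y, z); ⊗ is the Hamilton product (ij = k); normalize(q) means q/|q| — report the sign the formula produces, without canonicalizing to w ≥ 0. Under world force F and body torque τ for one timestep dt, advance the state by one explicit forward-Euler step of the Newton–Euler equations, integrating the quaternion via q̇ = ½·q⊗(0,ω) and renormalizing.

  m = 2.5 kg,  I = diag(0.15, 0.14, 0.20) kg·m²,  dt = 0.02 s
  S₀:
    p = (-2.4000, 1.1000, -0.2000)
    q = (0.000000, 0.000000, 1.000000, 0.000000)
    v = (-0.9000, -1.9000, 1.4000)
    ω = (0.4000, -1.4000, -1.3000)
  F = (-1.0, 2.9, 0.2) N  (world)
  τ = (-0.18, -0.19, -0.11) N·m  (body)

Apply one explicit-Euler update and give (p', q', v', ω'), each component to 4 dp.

p' = (-2.4180, 1.0620, -0.1720)
q' = (0.0140, -0.0130, 0.9998, -0.0040)
v' = (-0.9080, -1.8768, 1.4016)
ω' = (0.3614, -1.4309, -1.3116)

ω×(Iω) gyroscopic = (0.1092, 0.0260, 0.0056)
α = I⁻¹(τ − ω×Iω) = (-1.9280, -1.5429, -0.5780)
ω' = ω + α·dt = (0.3614, -1.4309, -1.3116)
2q̇ = q⊗(0,ω) = (1.4000000, -1.3000000, 0.0000000, -0.4000000)
updated quaternion q' = (0.0140, -0.0130, 0.9998, -0.0040)
a = F/m = (-0.4000, 1.1600, 0.0800)
new position p' = (-2.4180, 1.0620, -0.1720)
v + (F/m)dt = (-0.9080, -1.8768, 1.4016)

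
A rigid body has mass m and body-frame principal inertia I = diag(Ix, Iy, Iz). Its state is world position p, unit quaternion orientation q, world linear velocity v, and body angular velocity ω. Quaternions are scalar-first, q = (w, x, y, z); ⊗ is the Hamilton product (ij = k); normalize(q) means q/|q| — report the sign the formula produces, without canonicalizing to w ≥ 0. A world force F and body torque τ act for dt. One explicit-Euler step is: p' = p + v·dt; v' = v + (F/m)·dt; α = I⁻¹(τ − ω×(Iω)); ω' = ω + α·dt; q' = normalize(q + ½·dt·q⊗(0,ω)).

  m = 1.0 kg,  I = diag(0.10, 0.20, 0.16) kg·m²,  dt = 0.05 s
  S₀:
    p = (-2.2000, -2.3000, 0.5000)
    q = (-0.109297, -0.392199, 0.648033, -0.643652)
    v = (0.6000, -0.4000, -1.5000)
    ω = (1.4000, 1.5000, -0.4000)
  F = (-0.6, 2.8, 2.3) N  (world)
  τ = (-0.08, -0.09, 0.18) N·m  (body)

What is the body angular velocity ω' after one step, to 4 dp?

ω' = (1.3480, 1.4691, -0.4094)

α = I⁻¹(τ − ω×Iω) = (-1.0400, -0.6180, -0.1875)
ω + α·dt = (1.3480, 1.4691, -0.4094)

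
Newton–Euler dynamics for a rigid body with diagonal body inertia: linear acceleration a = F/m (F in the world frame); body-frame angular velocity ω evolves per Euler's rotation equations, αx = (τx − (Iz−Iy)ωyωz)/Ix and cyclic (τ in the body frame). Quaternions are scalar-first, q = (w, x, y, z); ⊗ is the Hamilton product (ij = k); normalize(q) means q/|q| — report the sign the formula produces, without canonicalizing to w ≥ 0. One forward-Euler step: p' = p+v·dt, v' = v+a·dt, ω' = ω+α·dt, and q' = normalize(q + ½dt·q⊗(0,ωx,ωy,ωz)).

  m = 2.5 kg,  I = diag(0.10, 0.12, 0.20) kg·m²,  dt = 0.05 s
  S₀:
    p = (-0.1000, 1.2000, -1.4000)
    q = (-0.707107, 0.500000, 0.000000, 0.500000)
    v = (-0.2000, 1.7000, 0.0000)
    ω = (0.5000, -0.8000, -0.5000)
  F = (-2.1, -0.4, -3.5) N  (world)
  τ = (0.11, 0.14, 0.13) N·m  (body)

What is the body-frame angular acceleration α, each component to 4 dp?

α = (0.7800, 0.9583, 0.6900)

ω×(Iω) gyroscopic = (0.0320, 0.0250, -0.0080)
angular accel α = (0.7800, 0.9583, 0.6900)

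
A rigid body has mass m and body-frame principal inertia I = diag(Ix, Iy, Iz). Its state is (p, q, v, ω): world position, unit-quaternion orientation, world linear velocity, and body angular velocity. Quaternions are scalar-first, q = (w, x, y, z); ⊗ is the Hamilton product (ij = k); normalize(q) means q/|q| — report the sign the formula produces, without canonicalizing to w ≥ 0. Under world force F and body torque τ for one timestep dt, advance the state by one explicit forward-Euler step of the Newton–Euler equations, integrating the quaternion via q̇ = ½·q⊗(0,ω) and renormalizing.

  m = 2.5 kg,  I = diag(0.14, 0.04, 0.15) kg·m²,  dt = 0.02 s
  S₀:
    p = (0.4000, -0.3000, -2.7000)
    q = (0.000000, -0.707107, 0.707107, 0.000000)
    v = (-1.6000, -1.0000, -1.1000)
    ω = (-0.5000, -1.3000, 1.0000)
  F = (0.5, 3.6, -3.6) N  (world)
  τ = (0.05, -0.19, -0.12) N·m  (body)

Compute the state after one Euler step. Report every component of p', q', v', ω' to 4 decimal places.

a = (0.2000, 1.4400, -1.4400)
p + v·dt = (0.3680, -0.3200, -2.7220)
new velocity v' = (-1.5960, -0.9712, -1.1288)
ω×(Iω) gyroscopic = (-0.1430, 0.0050, -0.0650)
(τ − ω×Iω)/I = (1.3786, -4.8750, -0.3667)
ω' = ω + α·dt = (-0.4724, -1.3975, 0.9927)
Hamilton product q⊗(0,ω) = (0.5656856, 0.7071070, 0.7071070, 1.2727926)
updated quaternion q' = (0.0057, -0.6999, 0.7141, 0.0127)

p' = (0.3680, -0.3200, -2.7220)
q' = (0.0057, -0.6999, 0.7141, 0.0127)
v' = (-1.5960, -0.9712, -1.1288)
ω' = (-0.4724, -1.3975, 0.9927)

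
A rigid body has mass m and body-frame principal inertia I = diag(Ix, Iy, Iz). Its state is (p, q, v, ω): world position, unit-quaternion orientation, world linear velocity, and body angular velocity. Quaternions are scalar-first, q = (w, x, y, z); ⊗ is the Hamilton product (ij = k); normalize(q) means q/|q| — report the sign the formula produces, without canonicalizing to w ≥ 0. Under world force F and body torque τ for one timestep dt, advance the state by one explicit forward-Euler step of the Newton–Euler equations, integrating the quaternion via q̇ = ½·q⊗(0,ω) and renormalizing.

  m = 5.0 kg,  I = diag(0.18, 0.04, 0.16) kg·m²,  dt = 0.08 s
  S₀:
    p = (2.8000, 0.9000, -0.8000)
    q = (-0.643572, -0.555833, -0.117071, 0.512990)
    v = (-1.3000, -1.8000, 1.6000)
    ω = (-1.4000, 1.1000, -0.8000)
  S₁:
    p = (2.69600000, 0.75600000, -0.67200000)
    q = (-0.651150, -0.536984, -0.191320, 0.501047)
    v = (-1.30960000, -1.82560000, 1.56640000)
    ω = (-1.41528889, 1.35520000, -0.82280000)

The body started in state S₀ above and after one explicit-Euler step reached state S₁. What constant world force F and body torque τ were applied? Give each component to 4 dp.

Δv = v₁−v₀ = (-0.00960000, -0.02560000, -0.03360000)
m·(v₁−v₀)/dt = (-0.6000, -1.6000, -2.1000)
ω₁ − ω₀ = (-0.01528889, 0.25520000, -0.02280000)
τ = I·(Δω/dt) + ω₀×(Iω₀) = (-0.1400, 0.1500, 0.1700)

F = (-0.6000, -1.6000, -2.1000)
τ = (-0.1400, 0.1500, 0.1700)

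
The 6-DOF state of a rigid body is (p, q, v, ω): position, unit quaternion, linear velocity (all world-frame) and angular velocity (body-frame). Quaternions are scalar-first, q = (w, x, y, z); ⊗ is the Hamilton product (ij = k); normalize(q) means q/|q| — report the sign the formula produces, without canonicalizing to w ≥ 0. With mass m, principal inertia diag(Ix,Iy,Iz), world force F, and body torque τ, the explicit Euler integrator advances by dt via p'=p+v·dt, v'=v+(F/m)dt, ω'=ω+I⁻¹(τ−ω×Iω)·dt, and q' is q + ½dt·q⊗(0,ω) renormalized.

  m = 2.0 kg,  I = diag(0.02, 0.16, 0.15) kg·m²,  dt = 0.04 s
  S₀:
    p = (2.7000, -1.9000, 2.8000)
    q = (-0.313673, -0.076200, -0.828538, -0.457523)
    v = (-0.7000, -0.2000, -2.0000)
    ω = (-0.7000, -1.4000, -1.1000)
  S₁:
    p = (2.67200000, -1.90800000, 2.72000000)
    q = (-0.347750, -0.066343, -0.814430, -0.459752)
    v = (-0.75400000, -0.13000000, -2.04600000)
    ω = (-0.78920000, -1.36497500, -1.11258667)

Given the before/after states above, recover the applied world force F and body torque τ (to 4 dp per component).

v₁ − v₀ = (-0.05400000, 0.07000000, -0.04600000)
applied force F = (-2.7000, 3.5000, -2.3000)
Δω = ω₁−ω₀ = (-0.08920000, 0.03502500, -0.01258667)
gyro term ω₀×Iω₀ = (-0.0154, -0.1001, 0.1372)
I·α + gyro = (-0.0600, 0.0400, 0.0900)

F = (-2.7000, 3.5000, -2.3000)
τ = (-0.0600, 0.0400, 0.0900)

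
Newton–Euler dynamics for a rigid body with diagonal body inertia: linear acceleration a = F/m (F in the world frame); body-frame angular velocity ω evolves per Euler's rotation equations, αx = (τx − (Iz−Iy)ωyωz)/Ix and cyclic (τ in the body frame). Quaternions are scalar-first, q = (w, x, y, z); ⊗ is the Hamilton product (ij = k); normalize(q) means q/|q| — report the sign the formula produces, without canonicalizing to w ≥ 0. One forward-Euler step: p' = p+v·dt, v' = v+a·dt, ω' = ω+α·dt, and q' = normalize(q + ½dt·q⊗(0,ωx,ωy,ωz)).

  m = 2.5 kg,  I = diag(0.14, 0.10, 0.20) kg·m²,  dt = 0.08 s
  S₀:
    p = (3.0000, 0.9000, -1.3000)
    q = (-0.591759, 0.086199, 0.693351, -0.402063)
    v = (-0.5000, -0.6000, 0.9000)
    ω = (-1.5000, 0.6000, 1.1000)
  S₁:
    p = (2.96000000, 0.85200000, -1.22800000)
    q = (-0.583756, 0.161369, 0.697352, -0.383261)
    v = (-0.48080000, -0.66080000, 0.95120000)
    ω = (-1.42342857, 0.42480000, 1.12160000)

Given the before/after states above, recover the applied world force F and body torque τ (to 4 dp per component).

velocity change Δv = (0.01920000, -0.06080000, 0.05120000)
F = m·Δv/dt = (0.6000, -1.9000, 1.6000)
Δω = ω₁−ω₀ = (0.07657143, -0.17520000, 0.02160000)
gyro term ω₀×Iω₀ = (0.0660, 0.0990, 0.0360)
applied torque τ = (0.2000, -0.1200, 0.0900)

F = (0.6000, -1.9000, 1.6000)
τ = (0.2000, -0.1200, 0.0900)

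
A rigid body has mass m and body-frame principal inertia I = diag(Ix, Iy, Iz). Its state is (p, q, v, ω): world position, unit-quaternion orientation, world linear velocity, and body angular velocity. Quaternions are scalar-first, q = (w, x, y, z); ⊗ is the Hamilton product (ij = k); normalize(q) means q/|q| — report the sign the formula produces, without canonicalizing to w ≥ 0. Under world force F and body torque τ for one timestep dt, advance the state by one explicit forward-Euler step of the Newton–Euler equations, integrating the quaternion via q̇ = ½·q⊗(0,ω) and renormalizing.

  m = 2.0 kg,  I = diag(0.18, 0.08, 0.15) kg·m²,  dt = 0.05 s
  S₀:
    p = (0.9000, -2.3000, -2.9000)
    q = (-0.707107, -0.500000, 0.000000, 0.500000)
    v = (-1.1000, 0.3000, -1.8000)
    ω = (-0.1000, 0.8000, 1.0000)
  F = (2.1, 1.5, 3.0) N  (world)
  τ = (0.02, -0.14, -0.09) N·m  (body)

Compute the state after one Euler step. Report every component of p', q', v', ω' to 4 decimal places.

gyro term ω×Iω = (0.0560, -0.0030, 0.0080)
(τ − ω×Iω)/I = (-0.2000, -1.7125, -0.6533)
ω' = ω + α·dt = (-0.1100, 0.7144, 0.9673)
Hamilton product q⊗(0,ω) = (-0.5500000, -0.3292893, -0.1156856, -1.1071070)
q + ½dt·q⊗(0,ω), renormalized = (-0.7205, -0.5080, -0.0029, 0.4721)
a = F/m = (1.0500, 0.7500, 1.5000)
new position p' = (0.8450, -2.2850, -2.9900)
new velocity v' = (-1.0475, 0.3375, -1.7250)

p' = (0.8450, -2.2850, -2.9900)
q' = (-0.7205, -0.5080, -0.0029, 0.4721)
v' = (-1.0475, 0.3375, -1.7250)
ω' = (-0.1100, 0.7144, 0.9673)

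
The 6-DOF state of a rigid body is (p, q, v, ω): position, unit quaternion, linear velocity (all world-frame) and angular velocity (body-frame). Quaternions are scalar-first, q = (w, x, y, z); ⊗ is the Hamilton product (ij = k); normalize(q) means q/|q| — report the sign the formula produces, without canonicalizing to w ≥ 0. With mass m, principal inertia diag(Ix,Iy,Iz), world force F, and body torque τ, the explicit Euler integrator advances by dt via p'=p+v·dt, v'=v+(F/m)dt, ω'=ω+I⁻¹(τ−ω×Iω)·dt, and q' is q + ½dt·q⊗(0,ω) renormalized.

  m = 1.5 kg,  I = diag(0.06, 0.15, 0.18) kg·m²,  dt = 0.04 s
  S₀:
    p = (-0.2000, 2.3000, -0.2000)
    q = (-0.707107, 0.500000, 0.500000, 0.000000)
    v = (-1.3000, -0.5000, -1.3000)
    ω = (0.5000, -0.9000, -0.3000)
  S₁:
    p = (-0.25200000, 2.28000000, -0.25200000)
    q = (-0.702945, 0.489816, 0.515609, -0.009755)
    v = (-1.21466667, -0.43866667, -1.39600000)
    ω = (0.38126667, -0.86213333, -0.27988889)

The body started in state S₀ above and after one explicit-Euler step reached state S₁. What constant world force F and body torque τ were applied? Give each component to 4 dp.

ω₁ − ω₀ = (-0.11873333, 0.03786667, 0.02011111)
gyro term ω₀×Iω₀ = (0.0081, 0.0180, -0.0405)
I·α + gyro = (-0.1700, 0.1600, 0.0500)
v₁ − v₀ = (0.08533333, 0.06133333, -0.09600000)
applied force F = (3.2000, 2.3000, -3.6000)

F = (3.2000, 2.3000, -3.6000)
τ = (-0.1700, 0.1600, 0.0500)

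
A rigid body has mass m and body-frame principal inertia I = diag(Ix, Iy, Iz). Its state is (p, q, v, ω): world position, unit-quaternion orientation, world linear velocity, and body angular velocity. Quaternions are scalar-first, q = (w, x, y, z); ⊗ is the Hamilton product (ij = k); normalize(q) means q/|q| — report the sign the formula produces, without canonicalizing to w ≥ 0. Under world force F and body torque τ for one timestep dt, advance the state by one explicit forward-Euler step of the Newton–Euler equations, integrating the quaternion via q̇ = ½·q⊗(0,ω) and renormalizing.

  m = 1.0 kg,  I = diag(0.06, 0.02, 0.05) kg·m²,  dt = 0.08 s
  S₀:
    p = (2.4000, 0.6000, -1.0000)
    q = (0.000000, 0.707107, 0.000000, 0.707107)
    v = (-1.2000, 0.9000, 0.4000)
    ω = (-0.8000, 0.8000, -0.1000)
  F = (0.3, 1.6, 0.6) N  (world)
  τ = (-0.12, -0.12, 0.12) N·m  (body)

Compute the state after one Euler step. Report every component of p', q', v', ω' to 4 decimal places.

p' = (2.3040, 0.6720, -0.9680)
q' = (0.0254, 0.6838, -0.0198, 0.7290)
v' = (-1.1760, 1.0280, 0.4480)
ω' = (-0.9568, 0.3168, 0.0510)

linear accel F/m = (0.3000, 1.6000, 0.6000)
p' = p + v·dt = (2.3040, 0.6720, -0.9680)
new velocity v' = (-1.1760, 1.0280, 0.4480)
(τ − ω×Iω)/I = (-1.9600, -6.0400, 1.8880)
new body rate ω' = (-0.9568, 0.3168, 0.0510)
2q̇ = q⊗(0,ω) = (0.6363963, -0.5656856, -0.4949749, 0.5656856)
q' = normalize(q + ½dt·q⊗(0,ω)) = (0.0254, 0.6838, -0.0198, 0.7290)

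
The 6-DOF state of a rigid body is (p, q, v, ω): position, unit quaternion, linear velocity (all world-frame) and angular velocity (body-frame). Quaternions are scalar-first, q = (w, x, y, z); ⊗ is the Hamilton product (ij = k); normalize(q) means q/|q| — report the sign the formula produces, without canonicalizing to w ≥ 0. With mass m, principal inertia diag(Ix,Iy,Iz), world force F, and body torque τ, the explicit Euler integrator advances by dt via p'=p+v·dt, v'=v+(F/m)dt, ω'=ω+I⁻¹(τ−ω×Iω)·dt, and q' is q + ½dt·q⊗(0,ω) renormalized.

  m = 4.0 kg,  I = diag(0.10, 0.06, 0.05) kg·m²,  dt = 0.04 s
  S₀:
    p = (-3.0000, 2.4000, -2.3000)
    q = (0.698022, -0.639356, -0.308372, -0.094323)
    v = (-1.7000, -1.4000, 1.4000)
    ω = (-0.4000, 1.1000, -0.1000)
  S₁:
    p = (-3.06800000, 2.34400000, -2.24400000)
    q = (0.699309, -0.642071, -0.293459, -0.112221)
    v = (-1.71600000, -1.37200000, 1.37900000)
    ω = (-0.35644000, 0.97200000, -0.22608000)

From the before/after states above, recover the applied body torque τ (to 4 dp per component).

ω₁ − ω₀ = (0.04356000, -0.12800000, -0.12608000)
precession coupling = (0.0011, 0.0020, 0.0176)
τ = I·(Δω/dt) + ω₀×(Iω₀) = (0.1100, -0.1900, -0.1400)

τ = (0.1100, -0.1900, -0.1400)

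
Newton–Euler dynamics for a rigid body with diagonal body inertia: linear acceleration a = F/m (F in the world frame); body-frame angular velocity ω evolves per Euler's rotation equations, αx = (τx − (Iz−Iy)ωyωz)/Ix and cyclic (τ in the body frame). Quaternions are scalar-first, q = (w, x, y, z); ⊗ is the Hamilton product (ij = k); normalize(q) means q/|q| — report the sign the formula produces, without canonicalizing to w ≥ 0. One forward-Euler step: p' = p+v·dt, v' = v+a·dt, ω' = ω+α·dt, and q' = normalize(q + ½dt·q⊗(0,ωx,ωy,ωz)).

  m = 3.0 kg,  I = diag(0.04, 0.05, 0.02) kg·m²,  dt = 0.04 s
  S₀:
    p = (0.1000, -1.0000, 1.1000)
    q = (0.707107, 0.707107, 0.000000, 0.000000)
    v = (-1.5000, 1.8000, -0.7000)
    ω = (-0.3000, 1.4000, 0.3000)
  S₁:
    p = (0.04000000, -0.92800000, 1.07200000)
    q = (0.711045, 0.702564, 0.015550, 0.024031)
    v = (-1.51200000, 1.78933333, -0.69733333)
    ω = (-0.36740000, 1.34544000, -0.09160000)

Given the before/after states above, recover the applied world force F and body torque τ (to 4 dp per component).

velocity change Δv = (-0.01200000, -0.01066667, 0.00266667)
m·(v₁−v₀)/dt = (-0.9000, -0.8000, 0.2000)
Δω = ω₁−ω₀ = (-0.06740000, -0.05456000, -0.39160000)
gyro term ω₀×Iω₀ = (-0.0126, -0.0018, -0.0042)
I·α + gyro = (-0.0800, -0.0700, -0.2000)

F = (-0.9000, -0.8000, 0.2000)
τ = (-0.0800, -0.0700, -0.2000)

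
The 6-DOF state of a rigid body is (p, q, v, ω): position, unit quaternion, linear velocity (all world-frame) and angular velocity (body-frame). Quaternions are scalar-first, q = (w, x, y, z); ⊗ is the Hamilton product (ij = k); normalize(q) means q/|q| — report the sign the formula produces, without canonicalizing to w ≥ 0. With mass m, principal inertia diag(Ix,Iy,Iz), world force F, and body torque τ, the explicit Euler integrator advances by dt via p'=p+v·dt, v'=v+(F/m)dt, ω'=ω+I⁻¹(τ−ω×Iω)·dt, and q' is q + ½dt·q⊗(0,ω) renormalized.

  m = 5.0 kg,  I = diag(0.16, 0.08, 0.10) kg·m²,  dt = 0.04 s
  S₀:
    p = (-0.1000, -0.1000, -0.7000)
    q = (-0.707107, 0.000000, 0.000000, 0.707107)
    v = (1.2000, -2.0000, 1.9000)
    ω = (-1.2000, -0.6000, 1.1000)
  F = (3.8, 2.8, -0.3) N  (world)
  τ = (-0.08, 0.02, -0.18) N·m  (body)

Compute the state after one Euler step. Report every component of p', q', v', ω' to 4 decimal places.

linear accel F/m = (0.7600, 0.5600, -0.0600)
p + v·dt = (-0.0520, -0.1800, -0.6240)
new velocity v' = (1.2304, -1.9776, 1.8976)
gyro term ω×Iω = (-0.0132, -0.0792, -0.0576)
(τ − ω×Iω)/I = (-0.4175, 1.2400, -1.2240)
ω + α·dt = (-1.2167, -0.5504, 1.0510)
2q̇ = q⊗(0,ω) = (-0.7778177, 1.2727926, -0.4242642, -0.7778177)
updated quaternion q' = (-0.7222, 0.0254, -0.0085, 0.6911)

p' = (-0.0520, -0.1800, -0.6240)
q' = (-0.7222, 0.0254, -0.0085, 0.6911)
v' = (1.2304, -1.9776, 1.8976)
ω' = (-1.2167, -0.5504, 1.0510)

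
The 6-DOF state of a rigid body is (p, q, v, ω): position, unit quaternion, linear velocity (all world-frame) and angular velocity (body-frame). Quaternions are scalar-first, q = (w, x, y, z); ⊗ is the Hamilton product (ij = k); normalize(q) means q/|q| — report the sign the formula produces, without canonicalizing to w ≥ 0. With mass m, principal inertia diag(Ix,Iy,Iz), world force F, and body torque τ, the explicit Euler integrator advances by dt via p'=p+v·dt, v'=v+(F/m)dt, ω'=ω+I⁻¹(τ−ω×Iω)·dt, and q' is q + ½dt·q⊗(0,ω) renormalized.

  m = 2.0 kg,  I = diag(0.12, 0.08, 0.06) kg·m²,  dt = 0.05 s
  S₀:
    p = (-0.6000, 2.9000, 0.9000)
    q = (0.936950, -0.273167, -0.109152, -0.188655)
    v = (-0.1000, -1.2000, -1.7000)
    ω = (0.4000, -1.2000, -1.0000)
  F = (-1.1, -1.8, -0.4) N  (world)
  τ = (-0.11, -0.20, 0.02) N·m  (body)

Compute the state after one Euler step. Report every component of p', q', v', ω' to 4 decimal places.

angular accel α = (-0.7167, -2.2000, 0.0133)
ω + α·dt = (0.3642, -1.3100, -0.9993)
Hamilton product q⊗(0,ω) = (-0.2103706, 0.2575460, -1.4729690, -0.5654888)
updated quaternion q' = (0.9309, -0.2665, -0.1459, -0.2026)
a = (-0.5500, -0.9000, -0.2000)
p' = p + v·dt = (-0.6050, 2.8400, 0.8150)
new velocity v' = (-0.1275, -1.2450, -1.7100)

p' = (-0.6050, 2.8400, 0.8150)
q' = (0.9309, -0.2665, -0.1459, -0.2026)
v' = (-0.1275, -1.2450, -1.7100)
ω' = (0.3642, -1.3100, -0.9993)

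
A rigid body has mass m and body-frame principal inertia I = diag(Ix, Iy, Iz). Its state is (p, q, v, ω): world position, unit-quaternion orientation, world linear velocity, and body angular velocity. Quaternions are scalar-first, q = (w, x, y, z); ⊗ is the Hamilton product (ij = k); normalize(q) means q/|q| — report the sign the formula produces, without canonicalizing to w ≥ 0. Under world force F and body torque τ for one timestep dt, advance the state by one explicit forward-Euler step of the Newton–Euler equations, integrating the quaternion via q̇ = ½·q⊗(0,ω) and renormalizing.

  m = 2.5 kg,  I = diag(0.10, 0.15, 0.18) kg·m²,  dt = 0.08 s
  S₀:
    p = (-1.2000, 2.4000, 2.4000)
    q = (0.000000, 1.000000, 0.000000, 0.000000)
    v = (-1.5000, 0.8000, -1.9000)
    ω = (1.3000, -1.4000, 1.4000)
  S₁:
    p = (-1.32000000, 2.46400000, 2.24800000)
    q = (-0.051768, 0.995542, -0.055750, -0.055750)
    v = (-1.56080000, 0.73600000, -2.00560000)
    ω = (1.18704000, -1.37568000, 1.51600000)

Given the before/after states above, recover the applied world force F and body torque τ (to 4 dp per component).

F = (-1.9000, -2.0000, -3.3000)
τ = (-0.2000, -0.1000, 0.1700)

rate change Δω = (-0.11296000, 0.02432000, 0.11600000)
precession coupling = (-0.0588, -0.1456, -0.0910)
I·α + gyro = (-0.2000, -0.1000, 0.1700)
velocity change Δv = (-0.06080000, -0.06400000, -0.10560000)
F = m·Δv/dt = (-1.9000, -2.0000, -3.3000)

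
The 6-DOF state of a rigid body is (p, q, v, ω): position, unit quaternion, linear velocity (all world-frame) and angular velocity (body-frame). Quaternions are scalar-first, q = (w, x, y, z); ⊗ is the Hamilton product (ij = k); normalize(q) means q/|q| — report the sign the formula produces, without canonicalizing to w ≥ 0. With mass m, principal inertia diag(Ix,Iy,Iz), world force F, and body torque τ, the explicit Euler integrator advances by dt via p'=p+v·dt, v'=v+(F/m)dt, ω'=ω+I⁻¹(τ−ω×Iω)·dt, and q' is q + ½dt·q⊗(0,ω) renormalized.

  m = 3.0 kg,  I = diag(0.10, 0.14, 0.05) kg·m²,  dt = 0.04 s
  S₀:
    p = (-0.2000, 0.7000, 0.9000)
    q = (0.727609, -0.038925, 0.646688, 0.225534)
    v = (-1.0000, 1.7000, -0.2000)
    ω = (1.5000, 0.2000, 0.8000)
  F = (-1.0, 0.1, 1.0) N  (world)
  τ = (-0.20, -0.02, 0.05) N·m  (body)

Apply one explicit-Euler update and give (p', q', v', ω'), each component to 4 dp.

p' = (-0.2400, 0.7680, 0.8920)
q' = (0.7222, -0.0076, 0.6566, 0.2175)
v' = (-1.0133, 1.7013, -0.1867)
ω' = (1.4258, 0.1771, 0.8304)

angular accel α = (-1.8560, -0.5714, 0.7600)
new body rate ω' = (1.4258, 0.1771, 0.8304)
2q̇ = q⊗(0,ω) = (-0.2513773, 1.5636571, 0.5149628, -0.3957298)
q' = normalize(q + ½dt·q⊗(0,ω)) = (0.7222, -0.0076, 0.6566, 0.2175)
a = F/m = (-0.3333, 0.0333, 0.3333)
new position p' = (-0.2400, 0.7680, 0.8920)
new velocity v' = (-1.0133, 1.7013, -0.1867)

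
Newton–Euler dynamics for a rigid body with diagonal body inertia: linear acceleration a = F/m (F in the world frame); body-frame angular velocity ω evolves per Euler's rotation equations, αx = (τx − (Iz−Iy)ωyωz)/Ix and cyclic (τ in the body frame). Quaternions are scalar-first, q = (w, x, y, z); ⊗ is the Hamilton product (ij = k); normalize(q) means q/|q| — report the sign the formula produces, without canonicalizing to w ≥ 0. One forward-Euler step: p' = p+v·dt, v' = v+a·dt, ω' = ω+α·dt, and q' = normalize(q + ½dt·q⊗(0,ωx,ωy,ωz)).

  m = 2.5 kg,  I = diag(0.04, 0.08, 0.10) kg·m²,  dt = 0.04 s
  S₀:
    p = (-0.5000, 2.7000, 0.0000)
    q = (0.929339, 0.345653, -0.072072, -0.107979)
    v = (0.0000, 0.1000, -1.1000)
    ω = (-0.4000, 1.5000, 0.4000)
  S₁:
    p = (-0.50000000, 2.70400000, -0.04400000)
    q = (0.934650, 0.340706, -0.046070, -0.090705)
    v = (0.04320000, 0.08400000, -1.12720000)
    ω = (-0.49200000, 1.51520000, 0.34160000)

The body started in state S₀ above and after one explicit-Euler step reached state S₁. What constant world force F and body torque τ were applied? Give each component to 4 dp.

ω₁ − ω₀ = (-0.09200000, 0.01520000, -0.05840000)
gyro term ω₀×Iω₀ = (0.0120, 0.0096, -0.0240)
applied torque τ = (-0.0800, 0.0400, -0.1700)
velocity change Δv = (0.04320000, -0.01600000, -0.02720000)
applied force F = (2.7000, -1.0000, -1.7000)

F = (2.7000, -1.0000, -1.7000)
τ = (-0.0800, 0.0400, -0.1700)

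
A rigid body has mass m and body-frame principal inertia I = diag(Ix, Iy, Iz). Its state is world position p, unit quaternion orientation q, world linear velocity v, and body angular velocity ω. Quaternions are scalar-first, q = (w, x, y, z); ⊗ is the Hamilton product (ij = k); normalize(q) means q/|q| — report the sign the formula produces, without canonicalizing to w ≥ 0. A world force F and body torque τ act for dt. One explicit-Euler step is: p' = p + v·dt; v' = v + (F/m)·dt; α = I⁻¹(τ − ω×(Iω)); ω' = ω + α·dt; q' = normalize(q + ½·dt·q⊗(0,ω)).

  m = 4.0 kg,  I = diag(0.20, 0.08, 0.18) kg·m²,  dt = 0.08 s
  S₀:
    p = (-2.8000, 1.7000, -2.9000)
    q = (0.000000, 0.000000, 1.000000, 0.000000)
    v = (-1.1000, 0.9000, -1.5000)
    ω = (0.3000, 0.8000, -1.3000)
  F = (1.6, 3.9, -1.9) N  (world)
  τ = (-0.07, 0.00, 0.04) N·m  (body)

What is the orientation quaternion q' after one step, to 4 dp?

Hamilton product q⊗(0,ω) = (-0.8000000, -1.3000000, 0.0000000, -0.3000000)
updated quaternion q' = (-0.0319, -0.0519, 0.9981, -0.0120)

q' = (-0.0319, -0.0519, 0.9981, -0.0120)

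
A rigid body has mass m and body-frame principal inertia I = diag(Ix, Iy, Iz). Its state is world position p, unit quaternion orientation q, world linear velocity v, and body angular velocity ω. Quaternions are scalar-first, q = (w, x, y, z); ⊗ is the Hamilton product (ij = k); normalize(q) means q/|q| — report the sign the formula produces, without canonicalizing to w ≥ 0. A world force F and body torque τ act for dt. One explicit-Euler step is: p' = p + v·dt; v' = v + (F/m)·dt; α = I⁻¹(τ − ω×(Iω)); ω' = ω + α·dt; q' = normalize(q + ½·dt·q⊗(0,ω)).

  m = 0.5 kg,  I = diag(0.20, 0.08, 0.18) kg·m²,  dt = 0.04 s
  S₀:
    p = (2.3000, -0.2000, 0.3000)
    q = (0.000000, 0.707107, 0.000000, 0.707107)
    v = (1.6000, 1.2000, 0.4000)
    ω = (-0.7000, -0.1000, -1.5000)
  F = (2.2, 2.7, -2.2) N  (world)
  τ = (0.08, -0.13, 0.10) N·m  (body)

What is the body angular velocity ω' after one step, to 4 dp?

ω' = (-0.6870, -0.1755, -1.4759)

precession coupling ω×(Iω) = (0.0150, 0.0210, -0.0084)
α = I⁻¹(τ − ω×Iω) = (0.3250, -1.8875, 0.6022)
new body rate ω' = (-0.6870, -0.1755, -1.4759)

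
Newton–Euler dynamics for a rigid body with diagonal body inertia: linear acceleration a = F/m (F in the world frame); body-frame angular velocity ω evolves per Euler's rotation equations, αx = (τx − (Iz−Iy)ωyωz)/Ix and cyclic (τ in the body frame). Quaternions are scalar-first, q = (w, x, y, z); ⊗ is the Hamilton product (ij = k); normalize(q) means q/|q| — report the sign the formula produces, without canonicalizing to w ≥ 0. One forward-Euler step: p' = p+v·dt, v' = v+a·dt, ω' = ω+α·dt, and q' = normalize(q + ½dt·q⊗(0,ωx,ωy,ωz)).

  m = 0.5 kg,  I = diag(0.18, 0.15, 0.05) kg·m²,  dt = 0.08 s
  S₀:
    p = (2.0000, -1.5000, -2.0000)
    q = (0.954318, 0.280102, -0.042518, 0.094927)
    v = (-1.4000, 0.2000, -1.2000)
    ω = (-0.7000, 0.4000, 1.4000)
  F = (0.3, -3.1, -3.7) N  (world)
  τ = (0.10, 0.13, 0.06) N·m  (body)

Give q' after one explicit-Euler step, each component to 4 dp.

q⊗(0,ω) = (0.0801808, -0.7655186, -0.0768645, 1.4183234)
q + ½dt·q⊗(0,ω), renormalized = (0.9555, 0.2490, -0.0455, 0.1513)

q' = (0.9555, 0.2490, -0.0455, 0.1513)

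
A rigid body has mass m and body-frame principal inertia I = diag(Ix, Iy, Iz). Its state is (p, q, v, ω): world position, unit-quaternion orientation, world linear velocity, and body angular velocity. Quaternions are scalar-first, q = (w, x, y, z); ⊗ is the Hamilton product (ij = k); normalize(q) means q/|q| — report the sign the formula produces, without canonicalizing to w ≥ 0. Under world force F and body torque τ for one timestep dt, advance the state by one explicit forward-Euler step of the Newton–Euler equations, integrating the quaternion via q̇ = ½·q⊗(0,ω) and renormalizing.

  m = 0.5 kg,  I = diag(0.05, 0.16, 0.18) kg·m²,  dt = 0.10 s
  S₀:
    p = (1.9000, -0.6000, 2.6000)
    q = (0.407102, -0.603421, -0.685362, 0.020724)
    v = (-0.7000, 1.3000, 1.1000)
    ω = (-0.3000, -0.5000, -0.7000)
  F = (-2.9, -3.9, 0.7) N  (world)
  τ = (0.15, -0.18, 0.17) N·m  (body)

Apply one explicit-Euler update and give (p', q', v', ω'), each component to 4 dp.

p + v·dt = (1.8300, -0.4700, 2.7100)
v' = v + a·dt = (-1.2800, 0.5200, 1.2400)
precession coupling ω×(Iω) = (0.0070, -0.0273, 0.0165)
angular accel α = (2.8600, -0.9544, 0.8528)
new body rate ω' = (-0.0140, -0.5954, -0.6147)
2q̇ = q⊗(0,ω) = (-0.5092005, 0.3679848, -0.6321629, -0.1888695)
q' = normalize(q + ½dt·q⊗(0,ω)) = (0.3812, -0.5844, -0.7162, 0.0113)

p' = (1.8300, -0.4700, 2.7100)
q' = (0.3812, -0.5844, -0.7162, 0.0113)
v' = (-1.2800, 0.5200, 1.2400)
ω' = (-0.0140, -0.5954, -0.6147)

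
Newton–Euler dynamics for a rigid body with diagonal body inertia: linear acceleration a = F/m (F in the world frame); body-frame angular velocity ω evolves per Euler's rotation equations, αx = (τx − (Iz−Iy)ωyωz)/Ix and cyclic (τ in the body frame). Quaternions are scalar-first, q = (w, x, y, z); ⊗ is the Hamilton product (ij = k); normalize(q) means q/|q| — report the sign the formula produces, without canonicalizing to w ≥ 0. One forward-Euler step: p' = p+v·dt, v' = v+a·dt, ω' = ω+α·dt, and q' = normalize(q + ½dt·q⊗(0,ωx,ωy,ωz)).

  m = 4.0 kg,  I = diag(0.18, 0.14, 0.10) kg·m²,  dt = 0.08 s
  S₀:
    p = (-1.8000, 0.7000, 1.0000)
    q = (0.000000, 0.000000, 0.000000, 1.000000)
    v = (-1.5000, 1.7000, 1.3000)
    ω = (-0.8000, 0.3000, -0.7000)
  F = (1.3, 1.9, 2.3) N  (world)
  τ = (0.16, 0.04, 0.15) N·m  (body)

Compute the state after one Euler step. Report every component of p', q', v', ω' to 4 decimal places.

p' = (-1.9200, 0.8360, 1.1040)
q' = (0.0280, -0.0120, -0.0320, 0.9990)
v' = (-1.4740, 1.7380, 1.3460)
ω' = (-0.7326, 0.2973, -0.5877)

new position p' = (-1.9200, 0.8360, 1.1040)
v' = v + a·dt = (-1.4740, 1.7380, 1.3460)
ω×(Iω) gyroscopic = (0.0084, 0.0448, 0.0096)
(τ − ω×Iω)/I = (0.8422, -0.0343, 1.4040)
ω' = ω + α·dt = (-0.7326, 0.2973, -0.5877)
q⊗(0,ω) = (0.7000000, -0.3000000, -0.8000000, 0.0000000)
updated quaternion q' = (0.0280, -0.0120, -0.0320, 0.9990)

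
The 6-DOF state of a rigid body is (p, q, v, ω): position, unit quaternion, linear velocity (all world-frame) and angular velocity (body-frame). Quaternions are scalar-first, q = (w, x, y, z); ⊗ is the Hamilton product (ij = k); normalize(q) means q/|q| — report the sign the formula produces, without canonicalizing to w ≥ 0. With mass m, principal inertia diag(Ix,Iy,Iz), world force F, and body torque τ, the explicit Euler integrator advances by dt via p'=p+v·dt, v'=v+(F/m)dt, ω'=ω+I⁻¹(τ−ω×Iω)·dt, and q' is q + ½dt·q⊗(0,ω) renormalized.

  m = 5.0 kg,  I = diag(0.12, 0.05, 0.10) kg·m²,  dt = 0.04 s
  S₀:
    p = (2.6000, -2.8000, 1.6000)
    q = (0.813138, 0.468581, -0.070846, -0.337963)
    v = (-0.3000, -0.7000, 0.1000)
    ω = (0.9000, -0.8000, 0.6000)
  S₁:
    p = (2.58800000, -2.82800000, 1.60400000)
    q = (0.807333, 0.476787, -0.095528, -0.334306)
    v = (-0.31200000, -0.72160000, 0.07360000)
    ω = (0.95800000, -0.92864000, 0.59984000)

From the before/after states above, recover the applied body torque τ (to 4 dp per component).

τ = (0.1500, -0.1500, 0.0500)

ω₁ − ω₀ = (0.05800000, -0.12864000, -0.00016000)
gyro term ω₀×Iω₀ = (-0.0240, 0.0108, 0.0504)
applied torque τ = (0.1500, -0.1500, 0.0500)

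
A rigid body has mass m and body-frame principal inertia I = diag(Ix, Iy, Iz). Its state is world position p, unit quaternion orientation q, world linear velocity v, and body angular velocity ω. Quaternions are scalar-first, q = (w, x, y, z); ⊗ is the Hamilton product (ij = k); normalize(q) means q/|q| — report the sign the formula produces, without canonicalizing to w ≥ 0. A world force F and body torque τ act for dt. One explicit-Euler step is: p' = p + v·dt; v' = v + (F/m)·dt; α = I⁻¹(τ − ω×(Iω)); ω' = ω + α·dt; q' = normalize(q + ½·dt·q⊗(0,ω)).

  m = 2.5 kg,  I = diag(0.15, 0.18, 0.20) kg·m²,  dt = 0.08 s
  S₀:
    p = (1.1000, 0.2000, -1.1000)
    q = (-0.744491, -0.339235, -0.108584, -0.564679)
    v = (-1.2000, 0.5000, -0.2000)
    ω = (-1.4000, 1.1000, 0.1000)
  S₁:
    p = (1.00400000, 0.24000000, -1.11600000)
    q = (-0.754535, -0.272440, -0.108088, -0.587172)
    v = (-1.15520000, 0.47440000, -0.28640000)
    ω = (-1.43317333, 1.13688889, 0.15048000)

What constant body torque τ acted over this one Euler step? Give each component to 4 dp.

ω₁ − ω₀ = (-0.03317333, 0.03688889, 0.05048000)
I·α + gyro = (-0.0600, 0.0900, 0.0800)

τ = (-0.0600, 0.0900, 0.0800)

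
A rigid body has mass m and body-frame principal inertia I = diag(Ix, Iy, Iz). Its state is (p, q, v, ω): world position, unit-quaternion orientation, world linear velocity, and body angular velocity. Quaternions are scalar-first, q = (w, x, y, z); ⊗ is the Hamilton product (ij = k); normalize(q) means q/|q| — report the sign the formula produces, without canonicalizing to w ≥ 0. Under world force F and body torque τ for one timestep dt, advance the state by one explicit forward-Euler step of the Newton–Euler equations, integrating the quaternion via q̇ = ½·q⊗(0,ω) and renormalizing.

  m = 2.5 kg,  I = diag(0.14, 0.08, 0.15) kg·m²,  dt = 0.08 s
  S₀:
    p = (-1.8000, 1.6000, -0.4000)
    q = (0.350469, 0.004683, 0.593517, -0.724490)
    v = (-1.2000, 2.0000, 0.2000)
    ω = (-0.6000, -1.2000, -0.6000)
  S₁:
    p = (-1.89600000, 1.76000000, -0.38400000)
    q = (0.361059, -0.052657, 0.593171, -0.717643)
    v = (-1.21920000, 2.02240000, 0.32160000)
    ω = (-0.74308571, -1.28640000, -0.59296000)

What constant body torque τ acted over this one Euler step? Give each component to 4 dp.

rate change Δω = (-0.14308571, -0.08640000, 0.00704000)
gyro term ω₀×Iω₀ = (0.0504, -0.0036, -0.0432)
I·α + gyro = (-0.2000, -0.0900, -0.0300)

τ = (-0.2000, -0.0900, -0.0300)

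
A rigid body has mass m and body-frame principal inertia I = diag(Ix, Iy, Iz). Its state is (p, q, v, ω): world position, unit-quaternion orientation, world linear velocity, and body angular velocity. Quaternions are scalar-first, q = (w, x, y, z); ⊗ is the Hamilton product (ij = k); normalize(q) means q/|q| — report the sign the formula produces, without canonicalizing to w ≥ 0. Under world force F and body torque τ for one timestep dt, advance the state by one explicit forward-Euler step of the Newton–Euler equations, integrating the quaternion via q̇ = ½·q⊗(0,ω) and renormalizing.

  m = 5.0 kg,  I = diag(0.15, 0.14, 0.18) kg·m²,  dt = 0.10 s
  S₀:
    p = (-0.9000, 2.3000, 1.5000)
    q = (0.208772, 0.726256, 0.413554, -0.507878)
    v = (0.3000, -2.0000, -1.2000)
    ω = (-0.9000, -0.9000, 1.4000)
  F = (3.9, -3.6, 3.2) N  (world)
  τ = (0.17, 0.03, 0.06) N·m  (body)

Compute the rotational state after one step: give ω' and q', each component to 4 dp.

α = I⁻¹(τ − ω×Iω) = (1.4693, -0.0557, 0.3783)
ω' = ω + α·dt = (-0.7531, -0.9056, 1.4378)
Hamilton product q⊗(0,ω) = (1.7368582, -0.0660094, -0.7475630, 0.0108490)
updated quaternion q' = (0.2943, 0.7197, 0.3745, -0.5051)

ω' = (-0.7531, -0.9056, 1.4378)
q' = (0.2943, 0.7197, 0.3745, -0.5051)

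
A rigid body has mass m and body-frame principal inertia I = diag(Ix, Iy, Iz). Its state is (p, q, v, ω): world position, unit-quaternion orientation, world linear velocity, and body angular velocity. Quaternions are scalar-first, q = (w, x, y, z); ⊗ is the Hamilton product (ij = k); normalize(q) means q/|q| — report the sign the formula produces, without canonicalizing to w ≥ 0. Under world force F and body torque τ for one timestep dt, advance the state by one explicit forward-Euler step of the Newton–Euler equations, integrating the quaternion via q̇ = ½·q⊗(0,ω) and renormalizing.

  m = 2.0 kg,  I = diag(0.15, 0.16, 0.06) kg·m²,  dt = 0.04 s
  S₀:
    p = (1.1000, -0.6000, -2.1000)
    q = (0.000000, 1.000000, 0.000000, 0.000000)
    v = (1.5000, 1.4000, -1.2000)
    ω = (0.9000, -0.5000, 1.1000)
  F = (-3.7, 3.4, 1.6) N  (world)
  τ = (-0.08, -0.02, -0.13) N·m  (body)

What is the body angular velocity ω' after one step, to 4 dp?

angular accel α = (-0.9000, -0.6819, -2.0917)
ω' = ω + α·dt = (0.8640, -0.5273, 1.0163)

ω' = (0.8640, -0.5273, 1.0163)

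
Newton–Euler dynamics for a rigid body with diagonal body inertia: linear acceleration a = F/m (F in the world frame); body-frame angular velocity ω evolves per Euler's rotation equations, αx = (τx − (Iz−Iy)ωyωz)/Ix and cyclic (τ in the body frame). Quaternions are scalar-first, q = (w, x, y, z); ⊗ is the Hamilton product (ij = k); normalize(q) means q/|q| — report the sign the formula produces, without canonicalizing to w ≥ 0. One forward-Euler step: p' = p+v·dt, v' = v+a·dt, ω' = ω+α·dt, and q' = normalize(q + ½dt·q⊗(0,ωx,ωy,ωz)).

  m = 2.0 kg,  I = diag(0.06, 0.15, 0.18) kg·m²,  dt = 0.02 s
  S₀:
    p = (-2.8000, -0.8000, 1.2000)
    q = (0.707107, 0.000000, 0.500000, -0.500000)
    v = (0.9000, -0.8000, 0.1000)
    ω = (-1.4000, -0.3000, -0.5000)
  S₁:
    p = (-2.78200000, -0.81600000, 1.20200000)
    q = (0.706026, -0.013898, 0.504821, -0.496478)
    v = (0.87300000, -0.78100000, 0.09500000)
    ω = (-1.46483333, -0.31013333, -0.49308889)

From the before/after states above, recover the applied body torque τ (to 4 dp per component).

rate change Δω = (-0.06483333, -0.01013333, 0.00691111)
τ = I·(Δω/dt) + ω₀×(Iω₀) = (-0.1900, -0.1600, 0.1000)

τ = (-0.1900, -0.1600, 0.1000)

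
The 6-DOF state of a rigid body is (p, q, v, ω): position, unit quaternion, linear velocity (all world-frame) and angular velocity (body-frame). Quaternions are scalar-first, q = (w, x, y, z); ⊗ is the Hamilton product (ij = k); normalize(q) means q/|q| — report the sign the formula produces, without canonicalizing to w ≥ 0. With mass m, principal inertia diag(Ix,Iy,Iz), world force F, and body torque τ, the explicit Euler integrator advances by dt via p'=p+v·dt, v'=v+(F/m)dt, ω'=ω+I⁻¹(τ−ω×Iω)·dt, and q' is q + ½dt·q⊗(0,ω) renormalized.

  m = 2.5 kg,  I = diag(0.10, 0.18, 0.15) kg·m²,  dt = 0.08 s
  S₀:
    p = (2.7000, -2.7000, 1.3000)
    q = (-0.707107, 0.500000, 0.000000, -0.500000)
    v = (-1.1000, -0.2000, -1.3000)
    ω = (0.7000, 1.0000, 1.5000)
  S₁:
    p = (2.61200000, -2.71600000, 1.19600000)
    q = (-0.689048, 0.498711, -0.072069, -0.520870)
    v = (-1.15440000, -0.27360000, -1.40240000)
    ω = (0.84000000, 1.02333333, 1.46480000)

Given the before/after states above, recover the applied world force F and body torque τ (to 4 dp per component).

v₁ − v₀ = (-0.05440000, -0.07360000, -0.10240000)
m·(v₁−v₀)/dt = (-1.7000, -2.3000, -3.2000)
rate change Δω = (0.14000000, 0.02333333, -0.03520000)
ω₀×(Iω₀) = (-0.0450, -0.0525, 0.0560)
applied torque τ = (0.1300, 0.0000, -0.0100)

F = (-1.7000, -2.3000, -3.2000)
τ = (0.1300, 0.0000, -0.0100)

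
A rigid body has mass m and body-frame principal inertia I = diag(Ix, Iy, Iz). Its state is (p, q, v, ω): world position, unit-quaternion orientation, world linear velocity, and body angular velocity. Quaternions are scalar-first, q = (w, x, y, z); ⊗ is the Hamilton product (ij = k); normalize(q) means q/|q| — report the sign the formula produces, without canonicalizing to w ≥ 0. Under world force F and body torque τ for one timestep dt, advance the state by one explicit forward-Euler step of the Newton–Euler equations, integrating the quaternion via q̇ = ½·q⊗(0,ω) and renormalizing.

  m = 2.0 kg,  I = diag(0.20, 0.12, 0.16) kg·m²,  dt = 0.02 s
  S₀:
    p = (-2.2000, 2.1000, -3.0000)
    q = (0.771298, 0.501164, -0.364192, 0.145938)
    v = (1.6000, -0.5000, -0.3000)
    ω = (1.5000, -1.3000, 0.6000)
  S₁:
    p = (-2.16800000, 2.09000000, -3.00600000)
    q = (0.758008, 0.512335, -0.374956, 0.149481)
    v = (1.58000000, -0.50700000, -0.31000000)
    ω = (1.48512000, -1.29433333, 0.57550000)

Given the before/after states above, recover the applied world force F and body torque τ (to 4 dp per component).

velocity change Δv = (-0.02000000, -0.00700000, -0.01000000)
F = m·Δv/dt = (-2.0000, -0.7000, -1.0000)
ω₁ − ω₀ = (-0.01488000, 0.00566667, -0.02450000)
ω₀×(Iω₀) = (-0.0312, 0.0360, 0.1560)
applied torque τ = (-0.1800, 0.0700, -0.0400)

F = (-2.0000, -0.7000, -1.0000)
τ = (-0.1800, 0.0700, -0.0400)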